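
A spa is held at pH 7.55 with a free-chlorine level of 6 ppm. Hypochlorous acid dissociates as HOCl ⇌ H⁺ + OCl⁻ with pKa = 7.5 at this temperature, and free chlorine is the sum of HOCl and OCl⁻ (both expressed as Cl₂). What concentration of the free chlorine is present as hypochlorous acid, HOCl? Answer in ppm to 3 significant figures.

2.83 ppm

[OCl⁻]/[HOCl] = 10^(pH − pKa) = 10^(7.55 − 7.5) = 10^0.05 = 1.122.
Fraction as HOCl = 1 / (1 + 1.122) = 0.4712.
HOCl = 0.4712 × 6 ppm = 2.827 ppm.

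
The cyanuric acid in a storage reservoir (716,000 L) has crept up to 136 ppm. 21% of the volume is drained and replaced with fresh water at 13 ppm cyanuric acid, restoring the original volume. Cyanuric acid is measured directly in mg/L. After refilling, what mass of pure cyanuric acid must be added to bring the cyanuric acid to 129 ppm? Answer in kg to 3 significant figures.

After draining 21% and refilling: 136 × 0.79 + 13 × 0.21 = 110.17 ppm.
Deficit to target: 129 − 110.17 = 18.83 mg/L.
Mass: 18.83 mg/L × 716,000 L = 13,480 g cyanuric acid.

13.5 kg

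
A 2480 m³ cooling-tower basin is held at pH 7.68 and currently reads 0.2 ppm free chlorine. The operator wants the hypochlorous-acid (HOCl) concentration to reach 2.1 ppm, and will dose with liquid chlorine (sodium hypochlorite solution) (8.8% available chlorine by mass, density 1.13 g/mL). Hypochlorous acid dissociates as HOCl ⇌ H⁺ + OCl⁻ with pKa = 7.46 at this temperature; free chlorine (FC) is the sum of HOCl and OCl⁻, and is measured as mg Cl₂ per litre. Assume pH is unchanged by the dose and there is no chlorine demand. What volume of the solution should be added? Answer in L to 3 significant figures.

Volume: 2480 m³ = 2,480,000 L.
[OCl⁻]/[HOCl] = 10^(pH − pKa) = 10^(7.68 − 7.46) = 1.66; fraction as HOCl = 1/(1 + 1.66) = 0.376.
Free chlorine required for 2.1 ppm HOCl: 2.1 / 0.376 = 5.585 ppm.
FC to add: 5.585 − 0.2 = 5.385 mg/L as Cl₂.
Cl₂ equivalent: 5.385 mg/L × 2,480,000 L = 13,360 g.
Product at 8.8% available Cl: 13,360 / 0.088 = 151,800 g.
Volume: 151,800 g ÷ 1.13 g/mL = 134,300 mL.

134 L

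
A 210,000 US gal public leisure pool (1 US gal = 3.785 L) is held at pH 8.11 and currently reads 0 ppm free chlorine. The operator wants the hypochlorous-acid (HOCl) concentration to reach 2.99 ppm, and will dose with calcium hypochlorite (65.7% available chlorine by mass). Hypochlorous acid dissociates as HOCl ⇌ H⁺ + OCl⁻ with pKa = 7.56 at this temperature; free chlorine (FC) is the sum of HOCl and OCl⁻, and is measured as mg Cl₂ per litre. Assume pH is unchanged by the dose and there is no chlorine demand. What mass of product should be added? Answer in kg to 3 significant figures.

Volume: 210,000 US gal × 3.785 L/gal = 794,850 L.
[OCl⁻]/[HOCl] = 10^(pH − pKa) = 10^(8.11 − 7.56) = 3.548; fraction as HOCl = 1/(1 + 3.548) = 0.2199.
Free chlorine required for 2.99 ppm HOCl: 2.99 / 0.2199 = 13.6 ppm.
FC to add: 13.6 − 0 = 13.6 mg/L as Cl₂.
Cl₂ equivalent: 13.6 mg/L × 794,850 L = 10,810 g.
Product at 65.7% available Cl: 10,810 / 0.657 = 16,450 g.

16.5 kg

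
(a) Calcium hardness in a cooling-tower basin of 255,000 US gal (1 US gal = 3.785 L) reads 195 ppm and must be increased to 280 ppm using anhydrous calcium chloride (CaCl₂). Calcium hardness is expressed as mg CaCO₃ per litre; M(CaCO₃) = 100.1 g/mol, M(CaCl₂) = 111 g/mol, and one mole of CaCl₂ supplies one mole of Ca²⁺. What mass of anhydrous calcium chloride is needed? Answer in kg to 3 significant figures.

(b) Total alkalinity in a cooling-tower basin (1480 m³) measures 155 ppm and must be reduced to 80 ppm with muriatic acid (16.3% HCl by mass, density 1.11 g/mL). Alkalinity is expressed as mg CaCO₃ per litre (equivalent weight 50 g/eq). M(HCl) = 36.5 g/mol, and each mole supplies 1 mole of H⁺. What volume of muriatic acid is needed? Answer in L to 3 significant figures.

(a) Volume: 255,000 US gal × 3.785 L/gal = 965,175 L.
(a) Hardness to add: (280 − 195) = 85 mg/L as CaCO₃ × 965,175 L = 82,040 g as CaCO₃.
(a) Moles of Ca²⁺ (1 mol Ca²⁺ ≡ 1 mol CaCO₃): 82,040 / 100.1 g/mol = 819.6 mol.
(a) Mass of CaCl₂: 819.6 × 111 = 90,970 g.

(b) Volume: 1480 m³ = 1,480,000 L.
(b) Alkalinity to neutralize: (155 − 80) = 75 mg/L as CaCO₃ × 1,480,000 L = 111,000 g as CaCO₃.
(b) Equivalents of H⁺ required: 111,000 ÷ 50 g/eq = 2220 eq = 2220 mol HCl.
(b) Mass of HCl: 2220 × 36.5 = 81,030 g.
(b) Mass of 16.3% solution: 81,030 / 0.163 = 497,100 g.
(b) Volume: 497,100 g ÷ 1.11 g/mL = 447,900 mL.

(a) 91.0 kg; (b) 448 L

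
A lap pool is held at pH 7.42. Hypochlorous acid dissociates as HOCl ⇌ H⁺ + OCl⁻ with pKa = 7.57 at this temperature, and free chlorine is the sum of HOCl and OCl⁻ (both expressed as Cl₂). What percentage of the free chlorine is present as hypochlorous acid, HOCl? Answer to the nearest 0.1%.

58.5%

[OCl⁻]/[HOCl] = 10^(pH − pKa) = 10^(7.42 − 7.57) = 10^-0.15 = 0.7079.
Fraction as HOCl = 1 / (1 + 0.7079) = 0.5855.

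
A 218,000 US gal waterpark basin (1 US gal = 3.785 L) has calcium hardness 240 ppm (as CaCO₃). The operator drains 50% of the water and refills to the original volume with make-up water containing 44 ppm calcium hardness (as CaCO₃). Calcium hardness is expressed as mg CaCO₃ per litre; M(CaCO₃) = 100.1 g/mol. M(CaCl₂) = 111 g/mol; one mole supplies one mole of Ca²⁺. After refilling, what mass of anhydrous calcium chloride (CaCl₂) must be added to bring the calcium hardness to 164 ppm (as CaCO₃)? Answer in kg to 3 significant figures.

20.1 kg

Volume: 218,000 US gal × 3.785 L/gal = 825,130 L.
After draining 50% and refilling: 240 × 0.50 + 44 × 0.50 = 142 ppm.
Deficit to target: 164 − 142 = 22 mg/L.
As CaCO₃: 22 mg/L × 825,130 L = 18,150 g; ÷ 100.1 = 181.3 mol Ca²⁺.
Mass: 181.3 × 111 = 20,130 g.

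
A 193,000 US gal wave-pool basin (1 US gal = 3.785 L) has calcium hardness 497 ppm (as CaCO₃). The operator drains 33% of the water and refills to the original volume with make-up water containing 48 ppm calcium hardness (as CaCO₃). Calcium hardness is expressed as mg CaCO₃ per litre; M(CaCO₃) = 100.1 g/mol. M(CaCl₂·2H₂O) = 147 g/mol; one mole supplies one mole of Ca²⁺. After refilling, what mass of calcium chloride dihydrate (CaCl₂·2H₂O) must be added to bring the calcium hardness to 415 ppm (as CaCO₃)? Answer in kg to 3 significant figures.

71.0 kg

Volume: 193,000 US gal × 3.785 L/gal = 730,505 L.
After draining 33% and refilling: 497 × 0.67 + 48 × 0.33 = 348.83 ppm.
Deficit to target: 415 − 348.83 = 66.17 mg/L.
As CaCO₃: 66.17 mg/L × 730,505 L = 48,340 g; ÷ 100.1 = 482.9 mol Ca²⁺.
Mass: 482.9 × 147 = 70,990 g.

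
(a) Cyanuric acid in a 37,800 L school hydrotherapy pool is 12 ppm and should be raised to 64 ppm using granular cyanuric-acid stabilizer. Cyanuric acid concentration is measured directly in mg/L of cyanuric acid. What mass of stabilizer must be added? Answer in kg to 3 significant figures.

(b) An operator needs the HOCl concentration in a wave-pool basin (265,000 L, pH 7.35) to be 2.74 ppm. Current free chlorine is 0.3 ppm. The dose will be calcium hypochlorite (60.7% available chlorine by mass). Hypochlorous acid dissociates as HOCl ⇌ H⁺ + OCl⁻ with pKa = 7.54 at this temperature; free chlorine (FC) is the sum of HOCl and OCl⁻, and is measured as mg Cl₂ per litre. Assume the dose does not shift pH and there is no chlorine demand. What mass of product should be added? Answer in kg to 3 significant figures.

(a) CYA to add: (64 − 12) = 52 mg/L × 37,800 L = 1966 g cyanuric acid.

(b) [OCl⁻]/[HOCl] = 10^(pH − pKa) = 10^(7.35 − 7.54) = 0.6457; fraction as HOCl = 1/(1 + 0.6457) = 0.6077.
(b) Free chlorine required for 2.74 ppm HOCl: 2.74 / 0.6077 = 4.509 ppm.
(b) FC to add: 4.509 − 0.3 = 4.209 mg/L as Cl₂.
(b) Cl₂ equivalent: 4.209 mg/L × 265,000 L = 1115 g.
(b) Product at 60.7% available Cl: 1115 / 0.607 = 1838 g.

(a) 1.97 kg; (b) 1.84 kg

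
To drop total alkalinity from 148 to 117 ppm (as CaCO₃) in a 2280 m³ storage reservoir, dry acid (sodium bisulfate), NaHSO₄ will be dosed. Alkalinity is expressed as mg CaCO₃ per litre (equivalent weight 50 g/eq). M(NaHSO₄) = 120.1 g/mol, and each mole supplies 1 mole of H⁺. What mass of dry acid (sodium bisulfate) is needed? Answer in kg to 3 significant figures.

Volume: 2280 m³ = 2,280,000 L.
Alkalinity to neutralize: (148 − 117) = 31 mg/L as CaCO₃ × 2,280,000 L = 70,680 g as CaCO₃.
Equivalents of H⁺ required: 70,680 ÷ 50 g/eq = 1414 eq = 1414 mol NaHSO₄.
Mass of NaHSO₄: 1414 × 120.1 = 169,800 g.

170 kg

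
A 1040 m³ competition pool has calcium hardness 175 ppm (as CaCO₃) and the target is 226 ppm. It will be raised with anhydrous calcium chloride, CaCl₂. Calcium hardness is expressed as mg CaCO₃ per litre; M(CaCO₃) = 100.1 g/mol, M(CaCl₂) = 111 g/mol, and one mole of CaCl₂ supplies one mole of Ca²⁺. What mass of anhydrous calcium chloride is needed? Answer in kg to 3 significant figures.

Volume: 1040 m³ = 1,040,000 L.
Hardness to add: (226 − 175) = 51 mg/L as CaCO₃ × 1,040,000 L = 53,040 g as CaCO₃.
Moles of Ca²⁺ (1 mol Ca²⁺ ≡ 1 mol CaCO₃): 53,040 / 100.1 g/mol = 529.9 mol.
Mass of CaCl₂: 529.9 × 111 = 58,820 g.

58.8 kg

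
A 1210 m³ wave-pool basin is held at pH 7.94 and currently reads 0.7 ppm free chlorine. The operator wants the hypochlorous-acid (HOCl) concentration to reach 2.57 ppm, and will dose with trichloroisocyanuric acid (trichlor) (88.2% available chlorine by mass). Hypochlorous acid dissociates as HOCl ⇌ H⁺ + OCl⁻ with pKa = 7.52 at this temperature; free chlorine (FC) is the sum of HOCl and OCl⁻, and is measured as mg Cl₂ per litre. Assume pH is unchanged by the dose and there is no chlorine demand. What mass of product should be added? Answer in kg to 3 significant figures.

Volume: 1210 m³ = 1,210,000 L.
[OCl⁻]/[HOCl] = 10^(pH − pKa) = 10^(7.94 − 7.52) = 2.63; fraction as HOCl = 1/(1 + 2.63) = 0.2755.
Free chlorine required for 2.57 ppm HOCl: 2.57 / 0.2755 = 9.33 ppm.
FC to add: 9.33 − 0.7 = 8.63 mg/L as Cl₂.
Cl₂ equivalent: 8.63 mg/L × 1,210,000 L = 10,440 g.
Product at 88.2% available Cl: 10,440 / 0.882 = 11,840 g.

11.8 kg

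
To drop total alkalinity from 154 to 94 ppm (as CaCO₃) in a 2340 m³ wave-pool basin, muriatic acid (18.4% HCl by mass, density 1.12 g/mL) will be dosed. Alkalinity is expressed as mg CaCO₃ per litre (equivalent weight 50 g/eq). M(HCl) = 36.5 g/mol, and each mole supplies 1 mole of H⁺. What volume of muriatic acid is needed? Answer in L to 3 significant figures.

497 L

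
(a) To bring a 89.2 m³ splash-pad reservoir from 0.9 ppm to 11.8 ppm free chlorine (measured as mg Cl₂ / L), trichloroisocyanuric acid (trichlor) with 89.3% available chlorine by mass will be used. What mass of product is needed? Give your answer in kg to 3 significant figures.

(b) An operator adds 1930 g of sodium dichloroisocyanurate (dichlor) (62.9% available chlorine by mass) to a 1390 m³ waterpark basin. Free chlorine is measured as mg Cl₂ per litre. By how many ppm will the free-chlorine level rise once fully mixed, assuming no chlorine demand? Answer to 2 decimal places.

(a) Volume: 89.2 m³ = 89,200 L.
(a) Chlorine deficit: 11.8 − 0.9 = 10.9 ppm = 10.9 mg/L as Cl₂.
(a) Cl₂ equivalent needed: 10.9 mg/L × 89,200 L = 972,300 mg = 972.3 g.
(a) Product at 89.3% available chlorine: 972.3 / 0.893 = 1089 g.

(b) Volume: 1390 m³ = 1,390,000 L.
(b) Available chlorine delivered: 1930 g × 0.629 = 1214 g as Cl₂.
(b) Concentration rise: 1214 g / 1,390,000 L = 0.8734 mg/L = 0.87 ppm.

(a) 1.09 kg; (b) 0.87 ppm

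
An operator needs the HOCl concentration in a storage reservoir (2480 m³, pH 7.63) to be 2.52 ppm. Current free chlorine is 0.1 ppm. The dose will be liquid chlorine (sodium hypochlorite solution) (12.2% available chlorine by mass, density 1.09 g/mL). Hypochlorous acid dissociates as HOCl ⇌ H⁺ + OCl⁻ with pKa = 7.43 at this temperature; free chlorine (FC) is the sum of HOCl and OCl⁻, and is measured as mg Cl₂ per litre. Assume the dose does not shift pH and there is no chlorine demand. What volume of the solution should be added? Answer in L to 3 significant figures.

Volume: 2480 m³ = 2,480,000 L.
[OCl⁻]/[HOCl] = 10^(pH − pKa) = 10^(7.63 − 7.43) = 1.585; fraction as HOCl = 1/(1 + 1.585) = 0.3869.
Free chlorine required for 2.52 ppm HOCl: 2.52 / 0.3869 = 6.514 ppm.
FC to add: 6.514 − 0.1 = 6.414 mg/L as Cl₂.
Cl₂ equivalent: 6.414 mg/L × 2,480,000 L = 15,910 g.
Product at 12.2% available Cl: 15,910 / 0.122 = 130,400 g.
Volume: 130,400 g ÷ 1.09 g/mL = 119,600 mL.

120 L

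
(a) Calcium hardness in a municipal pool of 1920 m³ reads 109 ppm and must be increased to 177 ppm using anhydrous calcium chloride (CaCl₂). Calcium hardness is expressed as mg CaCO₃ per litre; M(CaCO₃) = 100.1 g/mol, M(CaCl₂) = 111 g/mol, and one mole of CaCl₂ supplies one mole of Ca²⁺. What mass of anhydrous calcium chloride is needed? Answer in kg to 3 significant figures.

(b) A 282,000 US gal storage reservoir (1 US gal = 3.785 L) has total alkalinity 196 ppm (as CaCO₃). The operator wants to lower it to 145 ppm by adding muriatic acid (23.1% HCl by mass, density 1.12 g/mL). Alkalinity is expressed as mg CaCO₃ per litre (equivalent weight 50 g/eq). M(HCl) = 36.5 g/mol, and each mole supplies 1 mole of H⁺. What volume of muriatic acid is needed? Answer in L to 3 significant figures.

(a) 145 kg; (b) 154 L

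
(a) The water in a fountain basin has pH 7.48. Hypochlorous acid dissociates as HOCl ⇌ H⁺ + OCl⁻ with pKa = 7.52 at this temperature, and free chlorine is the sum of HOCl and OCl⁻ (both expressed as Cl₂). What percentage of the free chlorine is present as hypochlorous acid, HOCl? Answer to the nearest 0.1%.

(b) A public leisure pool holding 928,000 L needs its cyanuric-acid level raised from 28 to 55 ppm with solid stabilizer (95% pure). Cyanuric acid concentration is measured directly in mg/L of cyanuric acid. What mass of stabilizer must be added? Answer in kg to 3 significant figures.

(a) 52.3%; (b) 26.4 kg

(a) [OCl⁻]/[HOCl] = 10^(pH − pKa) = 10^(7.48 − 7.52) = 10^-0.04 = 0.912.
(a) Fraction as HOCl = 1 / (1 + 0.912) = 0.523.

(b) CYA to add: (55 − 28) = 27 mg/L × 928,000 L = 25,060 g cyanuric acid.
(b) At 95% purity: 25,060 / 0.95 = 26,370 g product.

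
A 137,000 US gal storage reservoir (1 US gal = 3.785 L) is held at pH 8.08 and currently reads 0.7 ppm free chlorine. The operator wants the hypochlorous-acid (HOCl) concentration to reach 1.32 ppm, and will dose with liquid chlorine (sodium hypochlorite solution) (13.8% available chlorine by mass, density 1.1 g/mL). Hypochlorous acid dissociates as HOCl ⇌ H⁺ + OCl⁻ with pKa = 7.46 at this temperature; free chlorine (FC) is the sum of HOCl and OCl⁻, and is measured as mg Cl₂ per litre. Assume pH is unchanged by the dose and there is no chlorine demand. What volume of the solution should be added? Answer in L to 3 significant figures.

20.9 L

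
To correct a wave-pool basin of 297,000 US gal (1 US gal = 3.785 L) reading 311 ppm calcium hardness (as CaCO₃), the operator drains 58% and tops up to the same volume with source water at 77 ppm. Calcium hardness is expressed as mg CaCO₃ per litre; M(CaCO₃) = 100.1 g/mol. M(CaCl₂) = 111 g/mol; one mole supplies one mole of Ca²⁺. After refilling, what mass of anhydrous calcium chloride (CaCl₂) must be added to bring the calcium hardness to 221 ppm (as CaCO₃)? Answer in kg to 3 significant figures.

57.0 kg

Volume: 297,000 US gal × 3.785 L/gal = 1,124,145 L.
After draining 58% and refilling: 311 × 0.42 + 77 × 0.58 = 175.28 ppm.
Deficit to target: 221 − 175.28 = 45.72 mg/L.
As CaCO₃: 45.72 mg/L × 1,124,145 L = 51,400 g; ÷ 100.1 = 513.4 mol Ca²⁺.
Mass: 513.4 × 111 = 56,990 g.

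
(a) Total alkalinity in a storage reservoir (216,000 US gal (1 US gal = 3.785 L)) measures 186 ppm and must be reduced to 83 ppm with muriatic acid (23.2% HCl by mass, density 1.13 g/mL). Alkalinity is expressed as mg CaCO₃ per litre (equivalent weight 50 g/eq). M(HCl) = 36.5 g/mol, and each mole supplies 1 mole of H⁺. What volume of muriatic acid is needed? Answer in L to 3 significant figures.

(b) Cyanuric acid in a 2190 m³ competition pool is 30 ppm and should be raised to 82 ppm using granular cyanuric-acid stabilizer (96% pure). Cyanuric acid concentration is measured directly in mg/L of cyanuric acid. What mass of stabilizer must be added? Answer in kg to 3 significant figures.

(a) 234 L; (b) 119 kg

(a) Volume: 216,000 US gal × 3.785 L/gal = 817,560 L.
(a) Alkalinity to neutralize: (186 − 83) = 103 mg/L as CaCO₃ × 817,560 L = 84,210 g as CaCO₃.
(a) Equivalents of H⁺ required: 84,210 ÷ 50 g/eq = 1684 eq = 1684 mol HCl.
(a) Mass of HCl: 1684 × 36.5 = 61,470 g.
(a) Mass of 23.2% solution: 61,470 / 0.232 = 265,000 g.
(a) Volume: 265,000 g ÷ 1.13 g/mL = 234,500 mL.

(b) Volume: 2190 m³ = 2,190,000 L.
(b) CYA to add: (82 − 30) = 52 mg/L × 2,190,000 L = 113,900 g cyanuric acid.
(b) At 96% purity: 113,900 / 0.96 = 118,600 g product.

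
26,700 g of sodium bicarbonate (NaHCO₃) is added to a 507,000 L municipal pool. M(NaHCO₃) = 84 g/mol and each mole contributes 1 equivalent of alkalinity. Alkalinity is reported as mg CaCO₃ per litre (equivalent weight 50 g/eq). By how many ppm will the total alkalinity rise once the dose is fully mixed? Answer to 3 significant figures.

Moles of NaHCO₃: 26,700 g ÷ 84 g/mol = 317.9 mol → 317.9 eq of alkalinity.
As CaCO₃: 317.9 eq × 50 g/eq = 15,890 g.
Rise: 15,890 g / 507,000 L × 1000 = 31.35 mg/L.

31.3 ppm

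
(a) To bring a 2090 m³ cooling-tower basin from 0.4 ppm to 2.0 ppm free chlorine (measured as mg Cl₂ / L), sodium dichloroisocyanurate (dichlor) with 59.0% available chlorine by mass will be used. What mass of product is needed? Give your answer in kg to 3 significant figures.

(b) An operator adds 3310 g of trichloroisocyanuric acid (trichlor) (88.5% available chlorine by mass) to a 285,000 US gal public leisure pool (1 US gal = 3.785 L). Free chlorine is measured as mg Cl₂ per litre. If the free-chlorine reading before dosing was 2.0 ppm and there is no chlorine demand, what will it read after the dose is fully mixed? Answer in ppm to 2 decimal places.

(a) 5.67 kg; (b) 4.72 ppm

(a) Volume: 2090 m³ = 2,090,000 L.
(a) Chlorine deficit: 2.0 − 0.4 = 1.6 ppm = 1.6 mg/L as Cl₂.
(a) Cl₂ equivalent needed: 1.6 mg/L × 2,090,000 L = 3,344,000 mg = 3344 g.
(a) Product at 59.0% available chlorine: 3344 / 0.59 = 5668 g.

(b) Volume: 285,000 US gal × 3.785 L/gal = 1,078,725 L.
(b) Available chlorine delivered: 3310 g × 0.885 = 2929 g as Cl₂.
(b) Concentration rise: 2929 g / 1,078,725 L = 2.716 mg/L = 2.72 ppm.
(b) Final FC: 2.0 + 2.72 = 4.72 ppm.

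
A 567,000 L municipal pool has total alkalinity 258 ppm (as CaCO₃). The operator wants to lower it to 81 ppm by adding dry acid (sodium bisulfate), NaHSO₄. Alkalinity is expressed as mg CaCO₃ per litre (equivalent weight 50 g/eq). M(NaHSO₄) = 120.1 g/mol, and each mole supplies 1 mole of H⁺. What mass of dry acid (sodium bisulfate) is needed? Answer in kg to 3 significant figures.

241 kg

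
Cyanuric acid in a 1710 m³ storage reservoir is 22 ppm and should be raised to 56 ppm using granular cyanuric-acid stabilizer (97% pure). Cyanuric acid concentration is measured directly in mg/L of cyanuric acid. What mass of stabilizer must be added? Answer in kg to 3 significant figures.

59.9 kg

Volume: 1710 m³ = 1,710,000 L.
CYA to add: (56 − 22) = 34 mg/L × 1,710,000 L = 58,140 g cyanuric acid.
At 97% purity: 58,140 / 0.97 = 59,940 g product.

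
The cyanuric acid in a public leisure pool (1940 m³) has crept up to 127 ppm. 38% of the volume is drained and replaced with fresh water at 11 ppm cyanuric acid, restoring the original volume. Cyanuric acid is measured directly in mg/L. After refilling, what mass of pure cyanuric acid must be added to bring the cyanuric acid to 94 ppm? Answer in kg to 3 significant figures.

Volume: 1940 m³ = 1,940,000 L.
After draining 38% and refilling: 127 × 0.62 + 11 × 0.38 = 82.92 ppm.
Deficit to target: 94 − 82.92 = 11.08 mg/L.
Mass: 11.08 mg/L × 1,940,000 L = 21,500 g cyanuric acid.

21.5 kg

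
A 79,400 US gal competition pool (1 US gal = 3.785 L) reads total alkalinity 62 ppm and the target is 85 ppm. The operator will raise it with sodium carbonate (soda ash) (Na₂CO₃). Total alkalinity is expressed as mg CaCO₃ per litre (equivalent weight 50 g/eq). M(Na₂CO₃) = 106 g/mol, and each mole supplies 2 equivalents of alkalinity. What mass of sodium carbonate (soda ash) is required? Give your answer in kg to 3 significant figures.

Volume: 79,400 US gal × 3.785 L/gal = 300,529 L.
Alkalinity to add: (85 − 62) = 23 mg/L as CaCO₃ × 300,529 L = 6912 g as CaCO₃.
Equivalents: 6912 g ÷ 50 g/eq = 138.2 eq.
Each mole of Na₂CO₃ supplies 2 eq, so 138.2 / 2 = 69.12 mol.
Mass: 69.12 mol × 106 g/mol = 7327 g.

7.33 kg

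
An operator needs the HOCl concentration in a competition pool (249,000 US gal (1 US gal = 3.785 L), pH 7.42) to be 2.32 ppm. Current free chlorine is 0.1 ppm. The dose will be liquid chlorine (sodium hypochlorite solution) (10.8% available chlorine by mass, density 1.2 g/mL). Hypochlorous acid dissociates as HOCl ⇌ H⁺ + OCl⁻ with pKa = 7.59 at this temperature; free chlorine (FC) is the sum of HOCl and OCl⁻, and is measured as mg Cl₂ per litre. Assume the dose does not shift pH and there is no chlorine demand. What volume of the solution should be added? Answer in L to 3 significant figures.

27.6 L

Volume: 249,000 US gal × 3.785 L/gal = 942,465 L.
[OCl⁻]/[HOCl] = 10^(pH − pKa) = 10^(7.42 − 7.59) = 0.6761; fraction as HOCl = 1/(1 + 0.6761) = 0.5966.
Free chlorine required for 2.32 ppm HOCl: 2.32 / 0.5966 = 3.889 ppm.
FC to add: 3.889 − 0.1 = 3.789 mg/L as Cl₂.
Cl₂ equivalent: 3.789 mg/L × 942,465 L = 3571 g.
Product at 10.8% available Cl: 3571 / 0.108 = 33,060 g.
Volume: 33,060 g ÷ 1.2 g/mL = 27,550 mL.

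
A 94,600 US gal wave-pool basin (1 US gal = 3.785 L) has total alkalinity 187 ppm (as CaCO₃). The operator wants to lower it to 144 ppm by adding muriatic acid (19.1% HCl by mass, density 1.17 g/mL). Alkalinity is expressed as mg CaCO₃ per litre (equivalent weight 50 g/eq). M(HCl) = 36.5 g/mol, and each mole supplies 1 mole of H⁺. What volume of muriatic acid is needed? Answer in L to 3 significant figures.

50.3 L

Volume: 94,600 US gal × 3.785 L/gal = 358,061 L.
Alkalinity to neutralize: (187 − 144) = 43 mg/L as CaCO₃ × 358,061 L = 15,400 g as CaCO₃.
Equivalents of H⁺ required: 15,400 ÷ 50 g/eq = 307.9 eq = 307.9 mol HCl.
Mass of HCl: 307.9 × 36.5 = 11,240 g.
Mass of 19.1% solution: 11,240 / 0.191 = 58,850 g.
Volume: 58,850 g ÷ 1.17 g/mL = 50,300 mL.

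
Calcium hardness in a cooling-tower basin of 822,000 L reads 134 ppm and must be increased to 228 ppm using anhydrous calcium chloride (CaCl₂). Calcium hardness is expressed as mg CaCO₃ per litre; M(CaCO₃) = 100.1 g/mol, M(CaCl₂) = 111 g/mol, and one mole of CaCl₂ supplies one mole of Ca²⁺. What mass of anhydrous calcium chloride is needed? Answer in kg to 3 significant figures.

85.7 kg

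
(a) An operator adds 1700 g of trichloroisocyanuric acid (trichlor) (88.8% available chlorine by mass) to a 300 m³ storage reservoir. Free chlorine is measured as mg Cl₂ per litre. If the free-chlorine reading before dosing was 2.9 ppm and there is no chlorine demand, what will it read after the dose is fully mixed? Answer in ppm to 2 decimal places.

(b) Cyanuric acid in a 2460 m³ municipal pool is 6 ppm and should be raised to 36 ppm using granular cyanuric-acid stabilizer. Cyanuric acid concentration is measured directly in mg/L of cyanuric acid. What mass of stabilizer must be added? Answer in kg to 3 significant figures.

(a) 7.93 ppm; (b) 73.8 kg

(a) Volume: 300 m³ = 300,000 L.
(a) Available chlorine delivered: 1700 g × 0.888 = 1510 g as Cl₂.
(a) Concentration rise: 1510 g / 300,000 L = 5.032 mg/L = 5.03 ppm.
(a) Final FC: 2.9 + 5.03 = 7.93 ppm.

(b) Volume: 2460 m³ = 2,460,000 L.
(b) CYA to add: (36 − 6) = 30 mg/L × 2,460,000 L = 73,800 g cyanuric acid.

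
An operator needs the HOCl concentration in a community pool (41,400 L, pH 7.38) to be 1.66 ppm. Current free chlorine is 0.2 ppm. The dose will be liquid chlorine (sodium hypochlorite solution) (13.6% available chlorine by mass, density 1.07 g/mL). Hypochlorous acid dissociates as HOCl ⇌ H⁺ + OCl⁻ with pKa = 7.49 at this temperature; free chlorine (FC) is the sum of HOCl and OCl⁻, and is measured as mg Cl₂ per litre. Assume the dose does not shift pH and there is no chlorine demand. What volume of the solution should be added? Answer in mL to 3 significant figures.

[OCl⁻]/[HOCl] = 10^(pH − pKa) = 10^(7.38 − 7.49) = 0.7762; fraction as HOCl = 1/(1 + 0.7762) = 0.563.
Free chlorine required for 1.66 ppm HOCl: 1.66 / 0.563 = 2.949 ppm.
FC to add: 2.949 − 0.2 = 2.749 mg/L as Cl₂.
Cl₂ equivalent: 2.749 mg/L × 41,400 L = 113.8 g.
Product at 13.6% available Cl: 113.8 / 0.136 = 836.7 g.
Volume: 836.7 g ÷ 1.07 g/mL = 782 mL.

782 mL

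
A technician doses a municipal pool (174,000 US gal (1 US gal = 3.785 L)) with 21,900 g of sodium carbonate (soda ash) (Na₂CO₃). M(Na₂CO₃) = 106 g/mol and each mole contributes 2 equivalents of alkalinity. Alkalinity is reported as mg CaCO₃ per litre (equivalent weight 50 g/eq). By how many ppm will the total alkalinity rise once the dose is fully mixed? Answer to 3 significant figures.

Volume: 174,000 US gal × 3.785 L/gal = 658,590 L.
Moles of Na₂CO₃: 21,900 g ÷ 106 g/mol = 206.6 mol → 413.2 eq of alkalinity.
As CaCO₃: 413.2 eq × 50 g/eq = 20,660 g.
Rise: 20,660 g / 658,590 L × 1000 = 31.37 mg/L.

31.4 ppm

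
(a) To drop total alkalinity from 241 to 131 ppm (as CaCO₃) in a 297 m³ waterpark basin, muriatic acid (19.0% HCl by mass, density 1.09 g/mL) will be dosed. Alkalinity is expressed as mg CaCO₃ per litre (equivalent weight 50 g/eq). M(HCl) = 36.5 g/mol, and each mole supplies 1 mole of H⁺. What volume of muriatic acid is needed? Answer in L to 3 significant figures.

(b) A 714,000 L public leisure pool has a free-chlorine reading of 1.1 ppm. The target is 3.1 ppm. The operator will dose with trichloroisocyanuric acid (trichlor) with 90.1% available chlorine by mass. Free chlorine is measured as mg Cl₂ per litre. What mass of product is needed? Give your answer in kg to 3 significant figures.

(a) 115 L; (b) 1.58 kg

(a) Volume: 297 m³ = 297,000 L.
(a) Alkalinity to neutralize: (241 − 131) = 110 mg/L as CaCO₃ × 297,000 L = 32,670 g as CaCO₃.
(a) Equivalents of H⁺ required: 32,670 ÷ 50 g/eq = 653.4 eq = 653.4 mol HCl.
(a) Mass of HCl: 653.4 × 36.5 = 23,850 g.
(a) Mass of 19.0% solution: 23,850 / 0.19 = 125,500 g.
(a) Volume: 125,500 g ÷ 1.09 g/mL = 115,200 mL.

(b) Chlorine deficit: 3.1 − 1.1 = 2 ppm = 2 mg/L as Cl₂.
(b) Cl₂ equivalent needed: 2 mg/L × 714,000 L = 1,428,000 mg = 1428 g.
(b) Product at 90.1% available chlorine: 1428 / 0.901 = 1585 g.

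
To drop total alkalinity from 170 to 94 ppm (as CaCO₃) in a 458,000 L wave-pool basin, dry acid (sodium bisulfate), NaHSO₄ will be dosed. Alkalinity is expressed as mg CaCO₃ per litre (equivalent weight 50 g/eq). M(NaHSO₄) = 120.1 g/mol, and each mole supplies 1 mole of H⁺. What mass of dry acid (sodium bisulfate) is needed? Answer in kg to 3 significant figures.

Alkalinity to neutralize: (170 − 94) = 76 mg/L as CaCO₃ × 458,000 L = 34,810 g as CaCO₃.
Equivalents of H⁺ required: 34,810 ÷ 50 g/eq = 696.2 eq = 696.2 mol NaHSO₄.
Mass of NaHSO₄: 696.2 × 120.1 = 83,610 g.

83.6 kg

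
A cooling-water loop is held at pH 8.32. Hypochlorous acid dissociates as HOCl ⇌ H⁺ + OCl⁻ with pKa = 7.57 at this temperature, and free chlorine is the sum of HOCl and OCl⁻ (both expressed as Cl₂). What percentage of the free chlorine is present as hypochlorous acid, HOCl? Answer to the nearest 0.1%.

[OCl⁻]/[HOCl] = 10^(pH − pKa) = 10^(8.32 − 7.57) = 10^0.75 = 5.623.
Fraction as HOCl = 1 / (1 + 5.623) = 0.151.

15.1%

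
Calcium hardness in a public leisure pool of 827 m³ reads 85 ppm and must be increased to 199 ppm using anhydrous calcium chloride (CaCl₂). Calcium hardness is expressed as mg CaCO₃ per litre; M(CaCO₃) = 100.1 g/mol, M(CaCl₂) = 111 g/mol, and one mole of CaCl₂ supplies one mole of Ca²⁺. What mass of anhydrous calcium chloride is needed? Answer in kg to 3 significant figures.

Volume: 827 m³ = 827,000 L.
Hardness to add: (199 − 85) = 114 mg/L as CaCO₃ × 827,000 L = 94,280 g as CaCO₃.
Moles of Ca²⁺ (1 mol Ca²⁺ ≡ 1 mol CaCO₃): 94,280 / 100.1 g/mol = 941.8 mol.
Mass of CaCl₂: 941.8 × 111 = 104,500 g.

105 kg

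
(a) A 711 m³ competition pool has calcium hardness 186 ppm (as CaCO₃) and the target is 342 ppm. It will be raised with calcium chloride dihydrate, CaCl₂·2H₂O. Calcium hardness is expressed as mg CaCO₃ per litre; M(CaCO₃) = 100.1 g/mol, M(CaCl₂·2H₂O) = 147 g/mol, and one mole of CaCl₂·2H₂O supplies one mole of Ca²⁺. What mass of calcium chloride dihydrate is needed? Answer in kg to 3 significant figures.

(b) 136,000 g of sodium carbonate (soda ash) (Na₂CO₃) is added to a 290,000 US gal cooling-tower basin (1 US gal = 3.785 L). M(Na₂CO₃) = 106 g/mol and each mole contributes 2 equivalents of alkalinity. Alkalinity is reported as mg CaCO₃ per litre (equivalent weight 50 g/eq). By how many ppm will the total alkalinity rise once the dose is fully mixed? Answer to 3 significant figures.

(a) 163 kg; (b) 117 ppm

(a) Volume: 711 m³ = 711,000 L.
(a) Hardness to add: (342 − 186) = 156 mg/L as CaCO₃ × 711,000 L = 110,900 g as CaCO₃.
(a) Moles of Ca²⁺ (1 mol Ca²⁺ ≡ 1 mol CaCO₃): 110,900 / 100.1 g/mol = 1108 mol.
(a) Mass of CaCl₂·2H₂O: 1108 × 147 = 162,900 g.

(b) Volume: 290,000 US gal × 3.785 L/gal = 1,097,650 L.
(b) Moles of Na₂CO₃: 136,000 g ÷ 106 g/mol = 1283 mol → 2566 eq of alkalinity.
(b) As CaCO₃: 2566 eq × 50 g/eq = 128,300 g.
(b) Rise: 128,300 g / 1,097,650 L × 1000 = 116.9 mg/L.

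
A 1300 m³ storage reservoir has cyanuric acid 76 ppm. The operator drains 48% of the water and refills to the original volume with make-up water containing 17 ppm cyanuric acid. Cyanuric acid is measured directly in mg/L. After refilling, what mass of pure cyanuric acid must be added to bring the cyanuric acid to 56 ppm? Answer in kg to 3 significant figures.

10.8 kg

Volume: 1300 m³ = 1,300,000 L.
After draining 48% and refilling: 76 × 0.52 + 17 × 0.48 = 47.68 ppm.
Deficit to target: 56 − 47.68 = 8.32 mg/L.
Mass: 8.32 mg/L × 1,300,000 L = 10,820 g cyanuric acid.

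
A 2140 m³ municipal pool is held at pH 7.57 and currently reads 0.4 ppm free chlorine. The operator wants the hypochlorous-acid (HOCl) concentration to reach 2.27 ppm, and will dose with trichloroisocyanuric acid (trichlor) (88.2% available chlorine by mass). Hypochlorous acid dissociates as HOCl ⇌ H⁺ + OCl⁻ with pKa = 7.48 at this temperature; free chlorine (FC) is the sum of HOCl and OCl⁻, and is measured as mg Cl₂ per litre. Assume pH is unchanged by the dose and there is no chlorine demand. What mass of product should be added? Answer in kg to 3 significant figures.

Volume: 2140 m³ = 2,140,000 L.
[OCl⁻]/[HOCl] = 10^(pH − pKa) = 10^(7.57 − 7.48) = 1.23; fraction as HOCl = 1/(1 + 1.23) = 0.4484.
Free chlorine required for 2.27 ppm HOCl: 2.27 / 0.4484 = 5.063 ppm.
FC to add: 5.063 − 0.4 = 4.663 mg/L as Cl₂.
Cl₂ equivalent: 4.663 mg/L × 2,140,000 L = 9978 g.
Product at 88.2% available Cl: 9978 / 0.882 = 11,310 g.

11.3 kg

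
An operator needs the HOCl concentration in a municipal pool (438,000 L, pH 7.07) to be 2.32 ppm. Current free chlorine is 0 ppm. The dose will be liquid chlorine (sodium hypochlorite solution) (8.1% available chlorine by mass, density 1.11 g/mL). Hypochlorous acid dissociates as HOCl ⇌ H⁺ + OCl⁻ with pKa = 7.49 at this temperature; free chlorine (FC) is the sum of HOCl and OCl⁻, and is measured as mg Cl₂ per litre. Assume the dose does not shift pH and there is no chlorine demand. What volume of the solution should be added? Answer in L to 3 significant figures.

[OCl⁻]/[HOCl] = 10^(pH − pKa) = 10^(7.07 − 7.49) = 0.3802; fraction as HOCl = 1/(1 + 0.3802) = 0.7245.
Free chlorine required for 2.32 ppm HOCl: 2.32 / 0.7245 = 3.202 ppm.
FC to add: 3.202 − 0 = 3.202 mg/L as Cl₂.
Cl₂ equivalent: 3.202 mg/L × 438,000 L = 1402 g.
Product at 8.1% available Cl: 1402 / 0.081 = 17,310 g.
Volume: 17,310 g ÷ 1.11 g/mL = 15,600 mL.

15.6 L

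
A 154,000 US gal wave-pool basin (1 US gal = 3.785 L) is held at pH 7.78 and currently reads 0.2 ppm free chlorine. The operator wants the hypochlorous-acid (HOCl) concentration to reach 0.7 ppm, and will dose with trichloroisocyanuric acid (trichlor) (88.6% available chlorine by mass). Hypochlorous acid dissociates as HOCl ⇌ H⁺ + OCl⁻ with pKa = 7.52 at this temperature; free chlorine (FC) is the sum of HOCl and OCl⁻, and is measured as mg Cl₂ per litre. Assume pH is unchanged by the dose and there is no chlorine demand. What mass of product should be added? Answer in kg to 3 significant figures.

1.17 kg

Volume: 154,000 US gal × 3.785 L/gal = 582,890 L.
[OCl⁻]/[HOCl] = 10^(pH − pKa) = 10^(7.78 − 7.52) = 1.82; fraction as HOCl = 1/(1 + 1.82) = 0.3546.
Free chlorine required for 0.7 ppm HOCl: 0.7 / 0.3546 = 1.974 ppm.
FC to add: 1.974 − 0.2 = 1.774 mg/L as Cl₂.
Cl₂ equivalent: 1.774 mg/L × 582,890 L = 1034 g.
Product at 88.6% available Cl: 1034 / 0.886 = 1167 g.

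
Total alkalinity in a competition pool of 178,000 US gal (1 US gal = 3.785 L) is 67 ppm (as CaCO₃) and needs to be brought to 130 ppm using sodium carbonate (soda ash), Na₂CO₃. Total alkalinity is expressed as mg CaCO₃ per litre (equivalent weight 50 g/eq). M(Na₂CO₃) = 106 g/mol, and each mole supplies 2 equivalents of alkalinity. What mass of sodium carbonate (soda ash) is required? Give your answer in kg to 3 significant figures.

45.0 kg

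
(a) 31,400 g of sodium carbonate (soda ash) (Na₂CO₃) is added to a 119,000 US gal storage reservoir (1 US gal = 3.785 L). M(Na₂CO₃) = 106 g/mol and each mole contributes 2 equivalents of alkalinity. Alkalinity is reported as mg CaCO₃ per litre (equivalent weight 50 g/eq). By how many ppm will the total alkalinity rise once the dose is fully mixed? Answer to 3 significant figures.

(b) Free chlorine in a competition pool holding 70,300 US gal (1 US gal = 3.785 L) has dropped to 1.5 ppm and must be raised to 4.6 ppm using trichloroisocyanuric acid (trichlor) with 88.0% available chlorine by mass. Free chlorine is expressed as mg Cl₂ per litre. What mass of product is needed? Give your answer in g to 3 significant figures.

(a) Volume: 119,000 US gal × 3.785 L/gal = 450,415 L.
(a) Moles of Na₂CO₃: 31,400 g ÷ 106 g/mol = 296.2 mol → 592.5 eq of alkalinity.
(a) As CaCO₃: 592.5 eq × 50 g/eq = 29,620 g.
(a) Rise: 29,620 g / 450,415 L × 1000 = 65.77 mg/L.

(b) Volume: 70,300 US gal × 3.785 L/gal = 266,086 L.
(b) Chlorine deficit: 4.6 − 1.5 = 3.1 ppm = 3.1 mg/L as Cl₂.
(b) Cl₂ equivalent needed: 3.1 mg/L × 266,086 L = 824,900 mg = 824.9 g.
(b) Product at 88.0% available chlorine: 824.9 / 0.88 = 937.3 g.

(a) 65.8 ppm; (b) 937 g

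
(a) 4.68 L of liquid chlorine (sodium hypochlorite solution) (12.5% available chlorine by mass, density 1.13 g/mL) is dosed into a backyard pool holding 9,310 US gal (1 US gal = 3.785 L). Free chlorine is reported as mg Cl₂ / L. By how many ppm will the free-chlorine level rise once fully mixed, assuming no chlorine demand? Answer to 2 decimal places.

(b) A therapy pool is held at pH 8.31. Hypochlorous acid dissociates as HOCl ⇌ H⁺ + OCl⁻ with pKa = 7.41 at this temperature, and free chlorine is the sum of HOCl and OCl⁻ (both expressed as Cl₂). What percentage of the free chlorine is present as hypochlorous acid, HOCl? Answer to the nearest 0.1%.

(a) 18.76 ppm; (b) 11.2%

(a) Volume: 9,310 US gal × 3.785 L/gal = 35,238 L.
(a) Mass of solution: 4.68 L × 1000 mL/L × 1.13 g/mL = 5288 g.
(a) Available chlorine delivered: 5288 g × 0.125 = 661 g as Cl₂.
(a) Concentration rise: 661 g / 35,238 L = 18.76 mg/L = 18.76 ppm.

(b) [OCl⁻]/[HOCl] = 10^(pH − pKa) = 10^(8.31 − 7.41) = 10^0.90 = 7.943.
(b) Fraction as HOCl = 1 / (1 + 7.943) = 0.1118.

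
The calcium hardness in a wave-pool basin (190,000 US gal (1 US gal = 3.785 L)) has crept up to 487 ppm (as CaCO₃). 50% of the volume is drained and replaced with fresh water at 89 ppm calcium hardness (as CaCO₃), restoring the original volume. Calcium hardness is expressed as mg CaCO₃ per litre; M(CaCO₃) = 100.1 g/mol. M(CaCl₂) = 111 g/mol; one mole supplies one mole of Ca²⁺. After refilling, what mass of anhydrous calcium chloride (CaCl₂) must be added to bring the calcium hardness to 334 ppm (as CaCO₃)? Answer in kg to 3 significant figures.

Volume: 190,000 US gal × 3.785 L/gal = 719,150 L.
After draining 50% and refilling: 487 × 0.50 + 89 × 0.50 = 288 ppm.
Deficit to target: 334 − 288 = 46 mg/L.
As CaCO₃: 46 mg/L × 719,150 L = 33,080 g; ÷ 100.1 = 330.5 mol Ca²⁺.
Mass: 330.5 × 111 = 36,680 g.

36.7 kg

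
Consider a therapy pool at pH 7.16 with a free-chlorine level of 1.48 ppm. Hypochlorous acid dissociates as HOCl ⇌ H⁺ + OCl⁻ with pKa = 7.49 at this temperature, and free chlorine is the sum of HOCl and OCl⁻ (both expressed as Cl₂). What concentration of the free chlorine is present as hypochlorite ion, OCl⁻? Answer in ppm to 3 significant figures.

[OCl⁻]/[HOCl] = 10^(pH − pKa) = 10^(7.16 − 7.49) = 10^-0.33 = 0.4677.
Fraction as HOCl = 1 / (1 + 0.4677) = 0.6813.
OCl⁻ = (1 − 0.6813) × 1.48 ppm = 0.4716 ppm.

0.472 ppm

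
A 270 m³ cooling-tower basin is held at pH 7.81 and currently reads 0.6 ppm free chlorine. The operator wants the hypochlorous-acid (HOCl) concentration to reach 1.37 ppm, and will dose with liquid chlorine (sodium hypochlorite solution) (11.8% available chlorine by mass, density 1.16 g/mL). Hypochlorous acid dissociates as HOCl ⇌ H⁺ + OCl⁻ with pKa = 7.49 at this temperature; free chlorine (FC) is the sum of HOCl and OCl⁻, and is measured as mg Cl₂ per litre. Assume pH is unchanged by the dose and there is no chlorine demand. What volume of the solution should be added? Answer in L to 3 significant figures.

7.16 L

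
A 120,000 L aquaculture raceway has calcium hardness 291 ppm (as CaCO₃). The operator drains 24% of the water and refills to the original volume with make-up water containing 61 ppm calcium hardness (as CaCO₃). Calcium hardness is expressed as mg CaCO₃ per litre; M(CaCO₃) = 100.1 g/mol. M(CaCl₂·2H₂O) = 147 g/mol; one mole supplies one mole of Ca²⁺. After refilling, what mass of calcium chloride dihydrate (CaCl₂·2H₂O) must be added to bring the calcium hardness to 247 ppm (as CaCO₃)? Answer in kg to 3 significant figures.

After draining 24% and refilling: 291 × 0.76 + 61 × 0.24 = 235.8 ppm.
Deficit to target: 247 − 235.8 = 11.2 mg/L.
As CaCO₃: 11.2 mg/L × 120,000 L = 1344 g; ÷ 100.1 = 13.43 mol Ca²⁺.
Mass: 13.43 × 147 = 1974 g.

1.97 kg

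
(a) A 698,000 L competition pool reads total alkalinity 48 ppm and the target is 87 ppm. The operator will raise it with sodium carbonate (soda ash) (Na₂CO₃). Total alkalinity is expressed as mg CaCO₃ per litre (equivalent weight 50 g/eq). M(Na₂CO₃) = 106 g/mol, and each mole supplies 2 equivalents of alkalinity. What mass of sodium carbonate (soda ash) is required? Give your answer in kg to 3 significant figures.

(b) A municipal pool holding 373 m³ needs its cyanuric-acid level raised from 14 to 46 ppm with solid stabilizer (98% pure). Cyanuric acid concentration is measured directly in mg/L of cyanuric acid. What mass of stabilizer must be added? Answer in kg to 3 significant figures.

(a) 28.9 kg; (b) 12.2 kg

(a) Alkalinity to add: (87 − 48) = 39 mg/L as CaCO₃ × 698,000 L = 27,220 g as CaCO₃.
(a) Equivalents: 27,220 g ÷ 50 g/eq = 544.4 eq.
(a) Each mole of Na₂CO₃ supplies 2 eq, so 544.4 / 2 = 272.2 mol.
(a) Mass: 272.2 mol × 106 g/mol = 28,860 g.

(b) Volume: 373 m³ = 373,000 L.
(b) CYA to add: (46 − 14) = 32 mg/L × 373,000 L = 11,940 g cyanuric acid.
(b) At 98% purity: 11,940 / 0.98 = 12,180 g product.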